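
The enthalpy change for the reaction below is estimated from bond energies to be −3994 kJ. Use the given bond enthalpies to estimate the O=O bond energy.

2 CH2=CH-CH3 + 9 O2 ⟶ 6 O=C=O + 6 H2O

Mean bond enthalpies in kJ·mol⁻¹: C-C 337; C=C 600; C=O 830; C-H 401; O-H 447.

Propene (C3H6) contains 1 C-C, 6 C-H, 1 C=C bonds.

D(O=O) ≈ 516 kJ/mol

Let D be the O=O bond energy.
Σ(broken) = 2×337 + 12×401 + 2×600 + 9×D = 6686 + 9D
Σ(formed) = 12×830 + 12×447 = 15324
ΔH = Σ(broken) − Σ(formed) = (6686 + 9D) − (15324) = −8638 + 9D
Setting this equal to −3994 kJ gives 9D = 4644, so D = 516 kJ/mol.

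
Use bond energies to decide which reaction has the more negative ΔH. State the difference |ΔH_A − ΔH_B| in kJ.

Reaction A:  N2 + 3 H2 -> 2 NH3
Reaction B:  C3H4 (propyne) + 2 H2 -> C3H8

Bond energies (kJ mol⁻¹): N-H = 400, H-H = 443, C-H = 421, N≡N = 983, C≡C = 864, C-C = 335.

Reaction A:
  Bonds broken (reactants):
    H-H: 3 × 443 = 1329
    N≡N: 1 × 983 = 983
    Σ(broken) = 2312 kJ
  Bonds formed (products):
    N-H: 6 × 400 = 2400
    Σ(formed) = 2400 kJ
  ΔH_A = 2312 − 2400 = −88 kJ
Reaction B:
  Bonds broken (reactants):
    C≡C: 1 × 864 = 864
    C-C: 1 × 335 = 335
    C-H: 4 × 421 = 1684
    H-H: 2 × 443 = 886
    Σ(broken) = 3769 kJ
  Bonds formed (products):
    C-C: 2 × 335 = 670
    C-H: 8 × 421 = 3368
    Σ(formed) = 4038 kJ
  ΔH_B = 3769 − 4038 = −269 kJ
ΔH_A − ΔH_B = +181 kJ, so reaction B has the more negative ΔH; |ΔH_A − ΔH_B| = 181 kJ.

Reaction B, by 181 kJ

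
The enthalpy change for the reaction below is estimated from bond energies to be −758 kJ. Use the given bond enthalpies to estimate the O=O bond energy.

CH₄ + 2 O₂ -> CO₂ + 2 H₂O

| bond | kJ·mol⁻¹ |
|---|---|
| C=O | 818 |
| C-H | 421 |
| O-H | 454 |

D(O=O) ≈ 505 kJ/mol

Let D be the O=O bond energy.
Σ(broken) = 4×421 + 2×D = 1684 + 2D
Σ(formed) = 2×818 + 4×454 = 3452
ΔH = Σ(broken) − Σ(formed) = (1684 + 2D) − (3452) = −1768 + 2D
Setting this equal to −758 kJ gives 2D = 1010, so D = 505 kJ/mol.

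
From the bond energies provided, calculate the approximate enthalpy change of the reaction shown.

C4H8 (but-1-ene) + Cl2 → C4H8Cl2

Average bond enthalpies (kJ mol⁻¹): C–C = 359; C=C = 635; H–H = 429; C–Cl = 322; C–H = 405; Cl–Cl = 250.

Bonds broken (reactants):
  C–C: 2 × 359 = 718
  C–H: 8 × 405 = 3240
  C=C: 1 × 635 = 635
  Cl–Cl: 1 × 250 = 250
  Σ(broken) = 4843 kJ
Bonds formed (products):
  C–C: 3 × 359 = 1077
  C–Cl: 2 × 322 = 644
  C–H: 8 × 405 = 3240
  Σ(formed) = 4961 kJ
ΔH = Σ(broken) − Σ(formed) = 4843 − 4961 = −118 kJ

ΔH ≈ −118 kJ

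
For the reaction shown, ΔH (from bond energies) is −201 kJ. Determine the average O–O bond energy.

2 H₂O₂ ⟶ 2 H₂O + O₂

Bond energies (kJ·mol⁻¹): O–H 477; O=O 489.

D(O–O) ≈ 144 kJ/mol

Let D be the O–O bond energy.
Σ(broken) = 4×477 + 2×D = 1908 + 2D
Σ(formed) = 4×477 + 1×489 = 2397
ΔH = Σ(broken) − Σ(formed) = (1908 + 2D) − (2397) = −489 + 2D
Setting this equal to −201 kJ gives 2D = 288, so D = 144 kJ/mol.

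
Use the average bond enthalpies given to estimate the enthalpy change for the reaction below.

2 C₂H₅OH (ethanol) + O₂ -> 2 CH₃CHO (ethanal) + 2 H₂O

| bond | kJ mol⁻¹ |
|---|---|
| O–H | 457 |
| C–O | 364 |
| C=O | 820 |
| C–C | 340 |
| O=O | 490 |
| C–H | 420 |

Bonds broken (reactants):
  C–C: 2 × 340 = 680
  C–H: 10 × 420 = 4200
  C–O: 2 × 364 = 728
  O–H: 2 × 457 = 914
  O=O: 1 × 490 = 490
  Σ(broken) = 7012 kJ
Bonds formed (products):
  C–C: 2 × 340 = 680
  C–H: 8 × 420 = 3360
  C=O: 2 × 820 = 1640
  O–H: 4 × 457 = 1828
  Σ(formed) = 7508 kJ
ΔH = Σ(broken) − Σ(formed) = 7012 − 7508 = −496 kJ

ΔH ≈ −496 kJ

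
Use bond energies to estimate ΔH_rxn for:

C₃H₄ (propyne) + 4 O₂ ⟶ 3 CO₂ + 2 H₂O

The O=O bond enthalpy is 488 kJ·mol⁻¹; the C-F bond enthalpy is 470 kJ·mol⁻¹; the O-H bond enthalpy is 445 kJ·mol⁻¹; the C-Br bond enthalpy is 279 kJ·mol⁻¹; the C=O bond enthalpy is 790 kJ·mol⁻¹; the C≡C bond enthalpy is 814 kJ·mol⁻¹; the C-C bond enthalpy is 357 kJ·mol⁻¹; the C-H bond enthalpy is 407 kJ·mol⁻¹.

Bonds broken (reactants):
  C≡C: 1 × 814 = 814
  C-C: 1 × 357 = 357
  C-H: 4 × 407 = 1628
  O=O: 4 × 488 = 1952
  Σ(broken) = 4751 kJ
Bonds formed (products):
  C=O: 6 × 790 = 4740
  O-H: 4 × 445 = 1780
  Σ(formed) = 6520 kJ
ΔH = Σ(broken) − Σ(formed) = 4751 − 6520 = −1769 kJ

ΔH ≈ −1769 kJ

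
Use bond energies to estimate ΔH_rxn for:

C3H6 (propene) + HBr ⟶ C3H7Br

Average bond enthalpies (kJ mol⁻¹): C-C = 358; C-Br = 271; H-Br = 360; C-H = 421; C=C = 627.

ΔH ≈ −63 kJ

Bonds broken (reactants):
  C-C: 1 × 358 = 358
  C-H: 6 × 421 = 2526
  C=C: 1 × 627 = 627
  H-Br: 1 × 360 = 360
  Σ(broken) = 3871 kJ
Bonds formed (products):
  C-Br: 1 × 271 = 271
  C-C: 2 × 358 = 716
  C-H: 7 × 421 = 2947
  Σ(formed) = 3934 kJ
ΔH = Σ(broken) − Σ(formed) = 3871 − 3934 = −63 kJ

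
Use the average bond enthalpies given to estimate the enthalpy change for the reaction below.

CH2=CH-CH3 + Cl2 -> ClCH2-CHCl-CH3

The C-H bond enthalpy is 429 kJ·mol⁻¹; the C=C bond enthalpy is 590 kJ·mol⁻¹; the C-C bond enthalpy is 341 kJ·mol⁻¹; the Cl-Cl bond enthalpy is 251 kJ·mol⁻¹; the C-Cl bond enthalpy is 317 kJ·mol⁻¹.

ΔH ≈ −134 kJ

Bonds broken (reactants):
  C-C: 1 × 341 = 341
  C-H: 6 × 429 = 2574
  C=C: 1 × 590 = 590
  Cl-Cl: 1 × 251 = 251
  Σ(broken) = 3756 kJ
Bonds formed (products):
  C-C: 2 × 341 = 682
  C-Cl: 2 × 317 = 634
  C-H: 6 × 429 = 2574
  Σ(formed) = 3890 kJ
ΔH = Σ(broken) − Σ(formed) = 3756 − 3890 = −134 kJ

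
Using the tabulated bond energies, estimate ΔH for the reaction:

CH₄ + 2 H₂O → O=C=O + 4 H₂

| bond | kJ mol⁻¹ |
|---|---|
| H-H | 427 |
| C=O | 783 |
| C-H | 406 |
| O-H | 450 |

ΔH ≈ +150 kJ

Bonds broken (reactants):
  C-H: 4 × 406 = 1624
  O-H: 4 × 450 = 1800
  Σ(broken) = 3424 kJ
Bonds formed (products):
  C=O: 2 × 783 = 1566
  H-H: 4 × 427 = 1708
  Σ(formed) = 3274 kJ
ΔH = Σ(broken) − Σ(formed) = 3424 − 3274 = +150 kJ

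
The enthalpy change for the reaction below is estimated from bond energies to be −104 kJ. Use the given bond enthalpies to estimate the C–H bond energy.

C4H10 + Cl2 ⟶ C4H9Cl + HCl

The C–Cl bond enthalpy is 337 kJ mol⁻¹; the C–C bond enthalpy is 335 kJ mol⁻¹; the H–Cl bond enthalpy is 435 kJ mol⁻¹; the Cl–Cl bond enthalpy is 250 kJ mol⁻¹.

D(C–H) ≈ 418 kJ/mol

Let D be the C–H bond energy.
Σ(broken) = 3×335 + 10×D + 1×250 = 1255 + 10D
Σ(formed) = 3×335 + 1×337 + 9×D + 1×435 = 1777 + 9D
ΔH = Σ(broken) − Σ(formed) = (1255 + 10D) − (1777 + 9D) = −522 + D
Setting this equal to −104 kJ gives D = 418 kJ/mol.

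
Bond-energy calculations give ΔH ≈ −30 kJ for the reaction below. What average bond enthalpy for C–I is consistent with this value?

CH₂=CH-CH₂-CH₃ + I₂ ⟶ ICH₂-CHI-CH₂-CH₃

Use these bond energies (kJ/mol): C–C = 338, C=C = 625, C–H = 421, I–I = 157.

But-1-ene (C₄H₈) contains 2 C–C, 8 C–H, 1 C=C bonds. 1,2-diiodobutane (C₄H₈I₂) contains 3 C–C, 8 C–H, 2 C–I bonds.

Let D be the C–I bond energy.
Σ(broken) = 2×338 + 8×421 + 1×625 + 1×157 = 4826
Σ(formed) = 3×338 + 8×421 + 2×D = 4382 + 2D
ΔH = Σ(broken) − Σ(formed) = (4826) − (4382 + 2D) = +444 − 2D
Setting this equal to −30 kJ gives 2D = 474, so D = 237 kJ/mol.

D(C–I) ≈ 237 kJ/mol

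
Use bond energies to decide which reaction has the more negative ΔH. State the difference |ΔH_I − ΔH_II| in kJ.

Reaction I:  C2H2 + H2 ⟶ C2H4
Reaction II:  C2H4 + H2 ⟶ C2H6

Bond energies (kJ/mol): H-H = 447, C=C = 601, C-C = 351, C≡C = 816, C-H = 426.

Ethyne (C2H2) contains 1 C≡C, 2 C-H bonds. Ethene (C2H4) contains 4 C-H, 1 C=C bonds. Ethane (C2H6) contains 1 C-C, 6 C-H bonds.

Reaction I, by 35 kJ

Reaction I:
  Bonds broken (reactants):
    C≡C: 1 × 816 = 816
    C-H: 2 × 426 = 852
    H-H: 1 × 447 = 447
    Σ(broken) = 2115 kJ
  Bonds formed (products):
    C-H: 4 × 426 = 1704
    C=C: 1 × 601 = 601
    Σ(formed) = 2305 kJ
  ΔH_I = 2115 − 2305 = −190 kJ
Reaction II:
  Bonds broken (reactants):
    C-H: 4 × 426 = 1704
    C=C: 1 × 601 = 601
    H-H: 1 × 447 = 447
    Σ(broken) = 2752 kJ
  Bonds formed (products):
    C-C: 1 × 351 = 351
    C-H: 6 × 426 = 2556
    Σ(formed) = 2907 kJ
  ΔH_II = 2752 − 2907 = −155 kJ
ΔH_I − ΔH_II = −35 kJ, so reaction I has the more negative ΔH; |ΔH_I − ΔH_II| = 35 kJ.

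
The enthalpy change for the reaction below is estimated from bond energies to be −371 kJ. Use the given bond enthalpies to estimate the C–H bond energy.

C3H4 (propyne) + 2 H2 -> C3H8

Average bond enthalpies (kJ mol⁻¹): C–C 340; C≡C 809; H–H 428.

Let D be the C–H bond energy.
Σ(broken) = 1×809 + 1×340 + 4×D + 2×428 = 2005 + 4D
Σ(formed) = 2×340 + 8×D = 680 + 8D
ΔH = Σ(broken) − Σ(formed) = (2005 + 4D) − (680 + 8D) = +1325 − 4D
Setting this equal to −371 kJ gives 4D = 1696, so D = 424 kJ/mol.

D(C–H) ≈ 424 kJ/mol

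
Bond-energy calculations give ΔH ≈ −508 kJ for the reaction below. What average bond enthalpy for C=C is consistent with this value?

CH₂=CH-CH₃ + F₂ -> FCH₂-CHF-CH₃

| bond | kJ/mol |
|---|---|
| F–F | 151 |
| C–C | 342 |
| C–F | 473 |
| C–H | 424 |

Let D be the C=C bond energy.
Σ(broken) = 1×342 + 6×424 + 1×D + 1×151 = 3037 + D
Σ(formed) = 2×342 + 2×473 + 6×424 = 4174
ΔH = Σ(broken) − Σ(formed) = (3037 + D) − (4174) = −1137 + D
Setting this equal to −508 kJ gives D = 629 kJ/mol.

D(C=C) ≈ 629 kJ/mol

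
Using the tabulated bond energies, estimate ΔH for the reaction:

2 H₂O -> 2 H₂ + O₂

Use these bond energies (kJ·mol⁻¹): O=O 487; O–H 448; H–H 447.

Bonds broken (reactants):
  O–H: 4 × 448 = 1792
  Σ(broken) = 1792 kJ
Bonds formed (products):
  H–H: 2 × 447 = 894
  O=O: 1 × 487 = 487
  Σ(formed) = 1381 kJ
ΔH = Σ(broken) − Σ(formed) = 1792 − 1381 = +411 kJ

ΔH ≈ +411 kJ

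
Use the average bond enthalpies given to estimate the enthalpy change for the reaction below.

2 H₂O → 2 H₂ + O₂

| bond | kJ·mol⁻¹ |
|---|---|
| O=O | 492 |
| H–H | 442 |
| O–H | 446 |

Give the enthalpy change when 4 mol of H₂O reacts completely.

ΔH = +816 kJ

Bonds broken (reactants):
  O–H: 4 × 446 = 1784
  Σ(broken) = 1784 kJ
Bonds formed (products):
  H–H: 2 × 442 = 884
  O=O: 1 × 492 = 492
  Σ(formed) = 1376 kJ
ΔH = Σ(broken) − Σ(formed) = 1784 − 1376 = +408 kJ
For 2× the reaction as written: 2 × (+408) = +816 kJ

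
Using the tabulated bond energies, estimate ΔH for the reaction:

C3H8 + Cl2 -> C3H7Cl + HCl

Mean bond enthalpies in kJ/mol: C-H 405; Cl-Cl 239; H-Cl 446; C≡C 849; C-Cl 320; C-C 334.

ΔH ≈ −122 kJ

Bonds broken (reactants):
  C-C: 2 × 334 = 668
  C-H: 8 × 405 = 3240
  Cl-Cl: 1 × 239 = 239
  Σ(broken) = 4147 kJ
Bonds formed (products):
  C-C: 2 × 334 = 668
  C-Cl: 1 × 320 = 320
  C-H: 7 × 405 = 2835
  H-Cl: 1 × 446 = 446
  Σ(formed) = 4269 kJ
ΔH = Σ(broken) − Σ(formed) = 4147 − 4269 = −122 kJ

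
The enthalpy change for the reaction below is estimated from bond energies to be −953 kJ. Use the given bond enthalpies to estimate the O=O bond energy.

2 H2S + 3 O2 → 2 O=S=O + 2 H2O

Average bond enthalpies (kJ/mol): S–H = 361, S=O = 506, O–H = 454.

D(O=O) ≈ 481 kJ/mol

Let D be the O=O bond energy.
Σ(broken) = 3×D + 4×361 = 1444 + 3D
Σ(formed) = 4×454 + 4×506 = 3840
ΔH = Σ(broken) − Σ(formed) = (1444 + 3D) − (3840) = −2396 + 3D
Setting this equal to −953 kJ gives 3D = 1443, so D = 481 kJ/mol.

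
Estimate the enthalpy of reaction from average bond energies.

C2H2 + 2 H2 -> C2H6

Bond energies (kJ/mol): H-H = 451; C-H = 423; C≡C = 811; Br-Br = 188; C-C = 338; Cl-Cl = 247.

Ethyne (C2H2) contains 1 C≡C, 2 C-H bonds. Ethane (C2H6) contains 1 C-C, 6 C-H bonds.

ΔH ≈ −317 kJ

Bonds broken (reactants):
  C≡C: 1 × 811 = 811
  C-H: 2 × 423 = 846
  H-H: 2 × 451 = 902
  Σ(broken) = 2559 kJ
Bonds formed (products):
  C-C: 1 × 338 = 338
  C-H: 6 × 423 = 2538
  Σ(formed) = 2876 kJ
ΔH = Σ(broken) − Σ(formed) = 2559 − 2876 = −317 kJ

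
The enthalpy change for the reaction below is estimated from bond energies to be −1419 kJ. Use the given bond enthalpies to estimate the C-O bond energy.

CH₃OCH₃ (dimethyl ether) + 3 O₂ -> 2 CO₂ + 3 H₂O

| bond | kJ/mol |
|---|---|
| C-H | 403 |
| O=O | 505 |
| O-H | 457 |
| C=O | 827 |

D(C-O) ≈ 349 kJ/mol

Let D be the C-O bond energy.
Σ(broken) = 6×403 + 2×D + 3×505 = 3933 + 2D
Σ(formed) = 4×827 + 6×457 = 6050
ΔH = Σ(broken) − Σ(formed) = (3933 + 2D) − (6050) = −2117 + 2D
Setting this equal to −1419 kJ gives 2D = 698, so D = 349 kJ/mol.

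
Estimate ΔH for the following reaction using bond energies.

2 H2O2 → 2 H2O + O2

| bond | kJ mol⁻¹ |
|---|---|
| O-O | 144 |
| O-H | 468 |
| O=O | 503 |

Bonds broken (reactants):
  O-H: 4 × 468 = 1872
  O-O: 2 × 144 = 288
  Σ(broken) = 2160 kJ
Bonds formed (products):
  O-H: 4 × 468 = 1872
  O=O: 1 × 503 = 503
  Σ(formed) = 2375 kJ
ΔH = Σ(broken) − Σ(formed) = 2160 − 2375 = −215 kJ

ΔH ≈ −215 kJ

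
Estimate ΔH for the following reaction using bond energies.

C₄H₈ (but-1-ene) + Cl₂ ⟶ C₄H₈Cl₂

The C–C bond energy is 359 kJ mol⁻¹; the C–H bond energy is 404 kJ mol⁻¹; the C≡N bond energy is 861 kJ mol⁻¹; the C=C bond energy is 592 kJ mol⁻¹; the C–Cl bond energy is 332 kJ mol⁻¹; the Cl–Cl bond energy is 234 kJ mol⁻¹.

Bonds broken (reactants):
  C–C: 2 × 359 = 718
  C–H: 8 × 404 = 3232
  C=C: 1 × 592 = 592
  Cl–Cl: 1 × 234 = 234
  Σ(broken) = 4776 kJ
Bonds formed (products):
  C–C: 3 × 359 = 1077
  C–Cl: 2 × 332 = 664
  C–H: 8 × 404 = 3232
  Σ(formed) = 4973 kJ
ΔH = Σ(broken) − Σ(formed) = 4776 − 4973 = −197 kJ

ΔH ≈ −197 kJ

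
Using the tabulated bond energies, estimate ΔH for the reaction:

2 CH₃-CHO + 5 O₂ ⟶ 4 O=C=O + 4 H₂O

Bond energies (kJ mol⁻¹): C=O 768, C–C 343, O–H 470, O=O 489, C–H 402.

ΔH ≈ −2021 kJ

Bonds broken (reactants):
  C–C: 2 × 343 = 686
  C–H: 8 × 402 = 3216
  C=O: 2 × 768 = 1536
  O=O: 5 × 489 = 2445
  Σ(broken) = 7883 kJ
Bonds formed (products):
  C=O: 8 × 768 = 6144
  O–H: 8 × 470 = 3760
  Σ(formed) = 9904 kJ
ΔH = Σ(broken) − Σ(formed) = 7883 − 9904 = −2021 kJ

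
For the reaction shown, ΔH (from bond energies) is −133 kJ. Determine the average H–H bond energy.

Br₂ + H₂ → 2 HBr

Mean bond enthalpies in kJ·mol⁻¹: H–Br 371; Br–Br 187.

D(H–H) ≈ 422 kJ/mol

Let D be the H–H bond energy.
Σ(broken) = 1×187 + 1×D = 187 + D
Σ(formed) = 2×371 = 742
ΔH = Σ(broken) − Σ(formed) = (187 + D) − (742) = −555 + D
Setting this equal to −133 kJ gives D = 422 kJ/mol.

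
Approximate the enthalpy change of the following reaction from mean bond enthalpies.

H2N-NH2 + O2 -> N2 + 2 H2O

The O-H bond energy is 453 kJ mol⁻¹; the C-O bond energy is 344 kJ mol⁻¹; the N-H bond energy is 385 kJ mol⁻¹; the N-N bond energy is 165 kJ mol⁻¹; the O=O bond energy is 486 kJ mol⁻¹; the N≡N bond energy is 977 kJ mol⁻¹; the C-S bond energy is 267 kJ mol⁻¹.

Bonds broken (reactants):
  N-H: 4 × 385 = 1540
  N-N: 1 × 165 = 165
  O=O: 1 × 486 = 486
  Σ(broken) = 2191 kJ
Bonds formed (products):
  N≡N: 1 × 977 = 977
  O-H: 4 × 453 = 1812
  Σ(formed) = 2789 kJ
ΔH = Σ(broken) − Σ(formed) = 2191 − 2789 = −598 kJ

ΔH ≈ −598 kJ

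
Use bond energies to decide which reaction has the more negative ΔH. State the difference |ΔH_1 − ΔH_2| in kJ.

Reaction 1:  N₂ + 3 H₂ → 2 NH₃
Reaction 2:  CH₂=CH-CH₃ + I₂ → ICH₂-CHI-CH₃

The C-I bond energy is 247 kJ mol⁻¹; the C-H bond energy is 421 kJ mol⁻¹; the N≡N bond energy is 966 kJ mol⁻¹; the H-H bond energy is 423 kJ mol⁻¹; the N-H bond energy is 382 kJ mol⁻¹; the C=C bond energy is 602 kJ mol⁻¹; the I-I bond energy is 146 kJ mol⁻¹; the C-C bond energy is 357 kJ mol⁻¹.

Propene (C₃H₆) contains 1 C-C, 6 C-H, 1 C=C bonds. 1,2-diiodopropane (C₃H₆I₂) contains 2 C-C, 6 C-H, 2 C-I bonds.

Reaction 2, by 46 kJ

Reaction 1:
  Bonds broken (reactants):
    H-H: 3 × 423 = 1269
    N≡N: 1 × 966 = 966
    Σ(broken) = 2235 kJ
  Bonds formed (products):
    N-H: 6 × 382 = 2292
    Σ(formed) = 2292 kJ
  ΔH_1 = 2235 − 2292 = −57 kJ
Reaction 2:
  Bonds broken (reactants):
    C-C: 1 × 357 = 357
    C-H: 6 × 421 = 2526
    C=C: 1 × 602 = 602
    I-I: 1 × 146 = 146
    Σ(broken) = 3631 kJ
  Bonds formed (products):
    C-C: 2 × 357 = 714
    C-H: 6 × 421 = 2526
    C-I: 2 × 247 = 494
    Σ(formed) = 3734 kJ
  ΔH_2 = 3631 − 3734 = −103 kJ
ΔH_1 − ΔH_2 = +46 kJ, so reaction 2 has the more negative ΔH; |ΔH_1 − ΔH_2| = 46 kJ.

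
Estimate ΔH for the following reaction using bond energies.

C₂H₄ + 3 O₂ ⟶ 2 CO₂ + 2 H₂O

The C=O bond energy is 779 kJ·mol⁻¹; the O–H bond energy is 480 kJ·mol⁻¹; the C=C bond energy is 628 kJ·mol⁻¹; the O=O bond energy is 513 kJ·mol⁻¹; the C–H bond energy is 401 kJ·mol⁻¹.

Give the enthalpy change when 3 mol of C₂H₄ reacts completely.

ΔH = −3795 kJ

Bonds broken (reactants):
  C–H: 4 × 401 = 1604
  C=C: 1 × 628 = 628
  O=O: 3 × 513 = 1539
  Σ(broken) = 3771 kJ
Bonds formed (products):
  C=O: 4 × 779 = 3116
  O–H: 4 × 480 = 1920
  Σ(formed) = 5036 kJ
ΔH = Σ(broken) − Σ(formed) = 3771 − 5036 = −1265 kJ
For 3× the reaction as written: 3 × (−1265) = −3795 kJ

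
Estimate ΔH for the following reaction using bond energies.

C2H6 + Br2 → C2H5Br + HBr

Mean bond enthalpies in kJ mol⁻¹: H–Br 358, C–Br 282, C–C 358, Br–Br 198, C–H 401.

Bonds broken (reactants):
  Br–Br: 1 × 198 = 198
  C–C: 1 × 358 = 358
  C–H: 6 × 401 = 2406
  Σ(broken) = 2962 kJ
Bonds formed (products):
  C–Br: 1 × 282 = 282
  C–C: 1 × 358 = 358
  C–H: 5 × 401 = 2005
  H–Br: 1 × 358 = 358
  Σ(formed) = 3003 kJ
ΔH = Σ(broken) − Σ(formed) = 2962 − 3003 = −41 kJ

ΔH ≈ −41 kJ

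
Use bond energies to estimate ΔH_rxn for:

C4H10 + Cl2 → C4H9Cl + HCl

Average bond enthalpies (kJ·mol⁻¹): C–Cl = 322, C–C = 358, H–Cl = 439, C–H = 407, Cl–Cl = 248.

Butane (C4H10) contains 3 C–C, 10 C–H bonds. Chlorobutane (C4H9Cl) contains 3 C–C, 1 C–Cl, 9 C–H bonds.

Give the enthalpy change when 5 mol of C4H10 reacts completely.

ΔH = −530 kJ

Bonds broken (reactants):
  C–C: 3 × 358 = 1074
  C–H: 10 × 407 = 4070
  Cl–Cl: 1 × 248 = 248
  Σ(broken) = 5392 kJ
Bonds formed (products):
  C–C: 3 × 358 = 1074
  C–Cl: 1 × 322 = 322
  C–H: 9 × 407 = 3663
  H–Cl: 1 × 439 = 439
  Σ(formed) = 5498 kJ
ΔH = Σ(broken) − Σ(formed) = 5392 − 5498 = −106 kJ
For 5× the reaction as written: 5 × (−106) = −530 kJ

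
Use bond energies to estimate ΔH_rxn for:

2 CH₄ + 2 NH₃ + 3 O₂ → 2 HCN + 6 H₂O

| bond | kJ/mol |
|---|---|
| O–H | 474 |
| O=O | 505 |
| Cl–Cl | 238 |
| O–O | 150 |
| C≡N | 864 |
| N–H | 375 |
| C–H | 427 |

Bonds broken (reactants):
  C–H: 8 × 427 = 3416
  N–H: 6 × 375 = 2250
  O=O: 3 × 505 = 1515
  Σ(broken) = 7181 kJ
Bonds formed (products):
  C≡N: 2 × 864 = 1728
  C–H: 2 × 427 = 854
  O–H: 12 × 474 = 5688
  Σ(formed) = 8270 kJ
ΔH = Σ(broken) − Σ(formed) = 7181 − 8270 = −1089 kJ

ΔH ≈ −1089 kJ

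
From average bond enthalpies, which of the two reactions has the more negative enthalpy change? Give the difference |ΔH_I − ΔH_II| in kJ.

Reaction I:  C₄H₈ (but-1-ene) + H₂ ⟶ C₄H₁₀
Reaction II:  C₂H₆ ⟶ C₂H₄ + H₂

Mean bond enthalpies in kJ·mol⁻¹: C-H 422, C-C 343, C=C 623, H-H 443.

Reaction I, by 242 kJ

Reaction I:
  Bonds broken (reactants):
    C-C: 2 × 343 = 686
    C-H: 8 × 422 = 3376
    C=C: 1 × 623 = 623
    H-H: 1 × 443 = 443
    Σ(broken) = 5128 kJ
  Bonds formed (products):
    C-C: 3 × 343 = 1029
    C-H: 10 × 422 = 4220
    Σ(formed) = 5249 kJ
  ΔH_I = 5128 − 5249 = −121 kJ
Reaction II:
  Bonds broken (reactants):
    C-C: 1 × 343 = 343
    C-H: 6 × 422 = 2532
    Σ(broken) = 2875 kJ
  Bonds formed (products):
    C-H: 4 × 422 = 1688
    C=C: 1 × 623 = 623
    H-H: 1 × 443 = 443
    Σ(formed) = 2754 kJ
  ΔH_II = 2875 − 2754 = +121 kJ
ΔH_I − ΔH_II = −242 kJ, so reaction I has the more negative ΔH; |ΔH_I − ΔH_II| = 242 kJ.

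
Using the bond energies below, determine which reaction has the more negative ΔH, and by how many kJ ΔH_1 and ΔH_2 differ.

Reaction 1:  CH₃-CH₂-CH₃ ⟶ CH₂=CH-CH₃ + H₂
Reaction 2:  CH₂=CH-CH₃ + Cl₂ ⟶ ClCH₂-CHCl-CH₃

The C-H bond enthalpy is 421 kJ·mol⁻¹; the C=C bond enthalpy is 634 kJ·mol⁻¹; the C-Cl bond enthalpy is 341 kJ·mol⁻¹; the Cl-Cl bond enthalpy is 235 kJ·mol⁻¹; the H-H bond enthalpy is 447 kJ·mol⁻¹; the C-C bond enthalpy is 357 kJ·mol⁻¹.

Reaction 1:
  Bonds broken (reactants):
    C-C: 2 × 357 = 714
    C-H: 8 × 421 = 3368
    Σ(broken) = 4082 kJ
  Bonds formed (products):
    C-C: 1 × 357 = 357
    C-H: 6 × 421 = 2526
    C=C: 1 × 634 = 634
    H-H: 1 × 447 = 447
    Σ(formed) = 3964 kJ
  ΔH_1 = 4082 − 3964 = +118 kJ
Reaction 2:
  Bonds broken (reactants):
    C-C: 1 × 357 = 357
    C-H: 6 × 421 = 2526
    C=C: 1 × 634 = 634
    Cl-Cl: 1 × 235 = 235
    Σ(broken) = 3752 kJ
  Bonds formed (products):
    C-C: 2 × 357 = 714
    C-Cl: 2 × 341 = 682
    C-H: 6 × 421 = 2526
    Σ(formed) = 3922 kJ
  ΔH_2 = 3752 − 3922 = −170 kJ
ΔH_1 − ΔH_2 = +288 kJ, so reaction 2 has the more negative ΔH; |ΔH_1 − ΔH_2| = 288 kJ.

Reaction 2, by 288 kJ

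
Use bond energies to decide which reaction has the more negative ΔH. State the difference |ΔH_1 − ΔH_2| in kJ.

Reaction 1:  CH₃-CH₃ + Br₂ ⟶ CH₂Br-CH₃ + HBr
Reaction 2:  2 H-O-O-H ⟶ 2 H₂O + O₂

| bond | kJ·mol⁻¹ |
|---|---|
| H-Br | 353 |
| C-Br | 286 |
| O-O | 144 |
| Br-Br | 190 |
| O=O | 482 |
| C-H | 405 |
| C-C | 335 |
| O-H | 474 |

Reaction 2, by 150 kJ

Reaction 1:
  Bonds broken (reactants):
    Br-Br: 1 × 190 = 190
    C-C: 1 × 335 = 335
    C-H: 6 × 405 = 2430
    Σ(broken) = 2955 kJ
  Bonds formed (products):
    C-Br: 1 × 286 = 286
    C-C: 1 × 335 = 335
    C-H: 5 × 405 = 2025
    H-Br: 1 × 353 = 353
    Σ(formed) = 2999 kJ
  ΔH_1 = 2955 − 2999 = −44 kJ
Reaction 2:
  Bonds broken (reactants):
    O-H: 4 × 474 = 1896
    O-O: 2 × 144 = 288
    Σ(broken) = 2184 kJ
  Bonds formed (products):
    O-H: 4 × 474 = 1896
    O=O: 1 × 482 = 482
    Σ(formed) = 2378 kJ
  ΔH_2 = 2184 − 2378 = −194 kJ
ΔH_1 − ΔH_2 = +150 kJ, so reaction 2 has the more negative ΔH; |ΔH_1 − ΔH_2| = 150 kJ.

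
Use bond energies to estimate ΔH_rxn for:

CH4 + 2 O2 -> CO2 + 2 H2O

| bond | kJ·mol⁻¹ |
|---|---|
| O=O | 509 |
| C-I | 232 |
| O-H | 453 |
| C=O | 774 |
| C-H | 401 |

ΔH ≈ −738 kJ

Bonds broken (reactants):
  C-H: 4 × 401 = 1604
  O=O: 2 × 509 = 1018
  Σ(broken) = 2622 kJ
Bonds formed (products):
  C=O: 2 × 774 = 1548
  O-H: 4 × 453 = 1812
  Σ(formed) = 3360 kJ
ΔH = Σ(broken) − Σ(formed) = 2622 − 3360 = −738 kJ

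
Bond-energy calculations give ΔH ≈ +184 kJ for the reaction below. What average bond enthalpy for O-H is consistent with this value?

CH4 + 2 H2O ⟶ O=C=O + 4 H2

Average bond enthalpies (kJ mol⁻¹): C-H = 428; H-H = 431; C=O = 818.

D(O-H) ≈ 458 kJ/mol

Let D be the O-H bond energy.
Σ(broken) = 4×428 + 4×D = 1712 + 4D
Σ(formed) = 2×818 + 4×431 = 3360
ΔH = Σ(broken) − Σ(formed) = (1712 + 4D) − (3360) = −1648 + 4D
Setting this equal to +184 kJ gives 4D = 1832, so D = 458 kJ/mol.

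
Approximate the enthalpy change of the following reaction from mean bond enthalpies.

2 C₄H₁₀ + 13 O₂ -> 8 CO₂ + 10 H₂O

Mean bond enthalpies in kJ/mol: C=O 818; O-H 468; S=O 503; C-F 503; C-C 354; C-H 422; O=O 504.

ΔH ≈ −5332 kJ

Bonds broken (reactants):
  C-C: 6 × 354 = 2124
  C-H: 20 × 422 = 8440
  O=O: 13 × 504 = 6552
  Σ(broken) = 17116 kJ
Bonds formed (products):
  C=O: 16 × 818 = 13088
  O-H: 20 × 468 = 9360
  Σ(formed) = 22448 kJ
ΔH = Σ(broken) − Σ(formed) = 17116 − 22448 = −5332 kJ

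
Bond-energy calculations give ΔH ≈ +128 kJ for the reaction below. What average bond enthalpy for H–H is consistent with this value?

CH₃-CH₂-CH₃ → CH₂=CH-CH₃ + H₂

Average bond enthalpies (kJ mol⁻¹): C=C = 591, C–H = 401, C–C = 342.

Let D be the H–H bond energy.
Σ(broken) = 2×342 + 8×401 = 3892
Σ(formed) = 1×342 + 6×401 + 1×591 + 1×D = 3339 + D
ΔH = Σ(broken) − Σ(formed) = (3892) − (3339 + D) = +553 − D
Setting this equal to +128 kJ gives D = 425 kJ/mol.

D(H–H) ≈ 425 kJ/mol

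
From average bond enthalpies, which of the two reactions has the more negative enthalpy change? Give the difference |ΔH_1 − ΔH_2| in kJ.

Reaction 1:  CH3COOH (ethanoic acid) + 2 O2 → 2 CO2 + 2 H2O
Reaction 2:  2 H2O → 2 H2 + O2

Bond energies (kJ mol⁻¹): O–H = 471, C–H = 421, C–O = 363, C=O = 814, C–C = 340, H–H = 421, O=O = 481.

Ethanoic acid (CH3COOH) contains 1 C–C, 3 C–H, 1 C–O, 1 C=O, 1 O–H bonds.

Reaction 1:
  Bonds broken (reactants):
    C–C: 1 × 340 = 340
    C–H: 3 × 421 = 1263
    C–O: 1 × 363 = 363
    C=O: 1 × 814 = 814
    O–H: 1 × 471 = 471
    O=O: 2 × 481 = 962
    Σ(broken) = 4213 kJ
  Bonds formed (products):
    C=O: 4 × 814 = 3256
    O–H: 4 × 471 = 1884
    Σ(formed) = 5140 kJ
  ΔH_1 = 4213 − 5140 = −927 kJ
Reaction 2:
  Bonds broken (reactants):
    O–H: 4 × 471 = 1884
    Σ(broken) = 1884 kJ
  Bonds formed (products):
    H–H: 2 × 421 = 842
    O=O: 1 × 481 = 481
    Σ(formed) = 1323 kJ
  ΔH_2 = 1884 − 1323 = +561 kJ
ΔH_1 − ΔH_2 = −1488 kJ, so reaction 1 has the more negative ΔH; |ΔH_1 − ΔH_2| = 1488 kJ.

Reaction 1, by 1488 kJ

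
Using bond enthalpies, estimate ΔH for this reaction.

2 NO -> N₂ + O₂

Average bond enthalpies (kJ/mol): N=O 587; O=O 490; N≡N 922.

ΔH ≈ −238 kJ

Bonds broken (reactants):
  N=O: 2 × 587 = 1174
  Σ(broken) = 1174 kJ
Bonds formed (products):
  N≡N: 1 × 922 = 922
  O=O: 1 × 490 = 490
  Σ(formed) = 1412 kJ
ΔH = Σ(broken) − Σ(formed) = 1174 − 1412 = −238 kJ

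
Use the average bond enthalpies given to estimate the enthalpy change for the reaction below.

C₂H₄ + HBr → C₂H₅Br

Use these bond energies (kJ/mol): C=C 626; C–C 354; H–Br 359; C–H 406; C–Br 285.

Bonds broken (reactants):
  C–H: 4 × 406 = 1624
  C=C: 1 × 626 = 626
  H–Br: 1 × 359 = 359
  Σ(broken) = 2609 kJ
Bonds formed (products):
  C–Br: 1 × 285 = 285
  C–C: 1 × 354 = 354
  C–H: 5 × 406 = 2030
  Σ(formed) = 2669 kJ
ΔH = Σ(broken) − Σ(formed) = 2609 − 2669 = −60 kJ

ΔH ≈ −60 kJ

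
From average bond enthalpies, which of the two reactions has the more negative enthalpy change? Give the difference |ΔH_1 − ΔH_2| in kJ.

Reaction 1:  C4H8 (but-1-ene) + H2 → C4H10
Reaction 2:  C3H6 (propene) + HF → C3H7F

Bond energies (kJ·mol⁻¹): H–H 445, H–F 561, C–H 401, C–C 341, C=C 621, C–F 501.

Reaction 1, by 16 kJ

Reaction 1:
  Bonds broken (reactants):
    C–C: 2 × 341 = 682
    C–H: 8 × 401 = 3208
    C=C: 1 × 621 = 621
    H–H: 1 × 445 = 445
    Σ(broken) = 4956 kJ
  Bonds formed (products):
    C–C: 3 × 341 = 1023
    C–H: 10 × 401 = 4010
    Σ(formed) = 5033 kJ
  ΔH_1 = 4956 − 5033 = −77 kJ
Reaction 2:
  Bonds broken (reactants):
    C–C: 1 × 341 = 341
    C–H: 6 × 401 = 2406
    C=C: 1 × 621 = 621
    H–F: 1 × 561 = 561
    Σ(broken) = 3929 kJ
  Bonds formed (products):
    C–C: 2 × 341 = 682
    C–F: 1 × 501 = 501
    C–H: 7 × 401 = 2807
    Σ(formed) = 3990 kJ
  ΔH_2 = 3929 − 3990 = −61 kJ
ΔH_1 − ΔH_2 = −16 kJ, so reaction 1 has the more negative ΔH; |ΔH_1 − ΔH_2| = 16 kJ.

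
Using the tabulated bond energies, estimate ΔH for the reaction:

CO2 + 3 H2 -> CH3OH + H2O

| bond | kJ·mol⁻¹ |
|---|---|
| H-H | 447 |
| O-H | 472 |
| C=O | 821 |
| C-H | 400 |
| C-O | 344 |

ΔH ≈ +23 kJ

Bonds broken (reactants):
  C=O: 2 × 821 = 1642
  H-H: 3 × 447 = 1341
  Σ(broken) = 2983 kJ
Bonds formed (products):
  C-H: 3 × 400 = 1200
  C-O: 1 × 344 = 344
  O-H: 3 × 472 = 1416
  Σ(formed) = 2960 kJ
ΔH = Σ(broken) − Σ(formed) = 2983 − 2960 = +23 kJ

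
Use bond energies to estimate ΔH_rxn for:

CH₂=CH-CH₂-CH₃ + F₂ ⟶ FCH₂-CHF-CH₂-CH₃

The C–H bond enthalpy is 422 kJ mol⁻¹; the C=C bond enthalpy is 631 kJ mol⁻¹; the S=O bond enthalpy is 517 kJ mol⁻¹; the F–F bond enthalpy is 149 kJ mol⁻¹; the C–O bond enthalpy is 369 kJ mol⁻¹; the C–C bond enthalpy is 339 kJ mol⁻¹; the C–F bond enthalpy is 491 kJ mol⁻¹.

Bonds broken (reactants):
  C–C: 2 × 339 = 678
  C–H: 8 × 422 = 3376
  C=C: 1 × 631 = 631
  F–F: 1 × 149 = 149
  Σ(broken) = 4834 kJ
Bonds formed (products):
  C–C: 3 × 339 = 1017
  C–F: 2 × 491 = 982
  C–H: 8 × 422 = 3376
  Σ(formed) = 5375 kJ
ΔH = Σ(broken) − Σ(formed) = 4834 − 5375 = −541 kJ

ΔH ≈ −541 kJ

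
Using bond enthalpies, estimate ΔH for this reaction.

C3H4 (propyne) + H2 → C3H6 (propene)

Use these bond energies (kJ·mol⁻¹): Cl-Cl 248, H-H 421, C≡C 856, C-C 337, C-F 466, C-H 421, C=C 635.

ΔH ≈ −200 kJ

Bonds broken (reactants):
  C≡C: 1 × 856 = 856
  C-C: 1 × 337 = 337
  C-H: 4 × 421 = 1684
  H-H: 1 × 421 = 421
  Σ(broken) = 3298 kJ
Bonds formed (products):
  C-C: 1 × 337 = 337
  C-H: 6 × 421 = 2526
  C=C: 1 × 635 = 635
  Σ(formed) = 3498 kJ
ΔH = Σ(broken) − Σ(formed) = 3298 − 3498 = −200 kJ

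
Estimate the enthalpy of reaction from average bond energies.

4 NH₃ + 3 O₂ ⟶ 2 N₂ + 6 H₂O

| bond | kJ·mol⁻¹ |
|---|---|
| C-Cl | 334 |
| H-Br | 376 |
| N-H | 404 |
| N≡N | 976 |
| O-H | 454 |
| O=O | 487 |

Bonds broken (reactants):
  N-H: 12 × 404 = 4848
  O=O: 3 × 487 = 1461
  Σ(broken) = 6309 kJ
Bonds formed (products):
  N≡N: 2 × 976 = 1952
  O-H: 12 × 454 = 5448
  Σ(formed) = 7400 kJ
ΔH = Σ(broken) − Σ(formed) = 6309 − 7400 = −1091 kJ

ΔH ≈ −1091 kJ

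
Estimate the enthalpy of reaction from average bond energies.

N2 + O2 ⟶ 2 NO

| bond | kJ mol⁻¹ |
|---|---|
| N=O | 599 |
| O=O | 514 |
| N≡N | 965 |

Bonds broken (reactants):
  N≡N: 1 × 965 = 965
  O=O: 1 × 514 = 514
  Σ(broken) = 1479 kJ
Bonds formed (products):
  N=O: 2 × 599 = 1198
  Σ(formed) = 1198 kJ
ΔH = Σ(broken) − Σ(formed) = 1479 − 1198 = +281 kJ

ΔH ≈ +281 kJ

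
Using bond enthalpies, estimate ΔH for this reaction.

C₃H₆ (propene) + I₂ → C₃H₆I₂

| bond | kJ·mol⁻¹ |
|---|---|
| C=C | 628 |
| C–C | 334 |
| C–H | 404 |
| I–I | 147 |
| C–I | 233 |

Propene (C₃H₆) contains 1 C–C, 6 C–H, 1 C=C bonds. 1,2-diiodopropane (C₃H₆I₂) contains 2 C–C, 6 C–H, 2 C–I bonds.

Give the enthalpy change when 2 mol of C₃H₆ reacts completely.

Bonds broken (reactants):
  C–C: 1 × 334 = 334
  C–H: 6 × 404 = 2424
  C=C: 1 × 628 = 628
  I–I: 1 × 147 = 147
  Σ(broken) = 3533 kJ
Bonds formed (products):
  C–C: 2 × 334 = 668
  C–H: 6 × 404 = 2424
  C–I: 2 × 233 = 466
  Σ(formed) = 3558 kJ
ΔH = Σ(broken) − Σ(formed) = 3533 − 3558 = −25 kJ
For 2× the reaction as written: 2 × (−25) = −50 kJ

ΔH = −50 kJ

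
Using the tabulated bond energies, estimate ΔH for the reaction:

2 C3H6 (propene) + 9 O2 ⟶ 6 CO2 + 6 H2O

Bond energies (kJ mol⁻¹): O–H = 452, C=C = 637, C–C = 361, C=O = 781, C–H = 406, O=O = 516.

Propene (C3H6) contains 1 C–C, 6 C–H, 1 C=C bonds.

Bonds broken (reactants):
  C–C: 2 × 361 = 722
  C–H: 12 × 406 = 4872
  C=C: 2 × 637 = 1274
  O=O: 9 × 516 = 4644
  Σ(broken) = 11512 kJ
Bonds formed (products):
  C=O: 12 × 781 = 9372
  O–H: 12 × 452 = 5424
  Σ(formed) = 14796 kJ
ΔH = Σ(broken) − Σ(formed) = 11512 − 14796 = −3284 kJ

ΔH ≈ −3284 kJ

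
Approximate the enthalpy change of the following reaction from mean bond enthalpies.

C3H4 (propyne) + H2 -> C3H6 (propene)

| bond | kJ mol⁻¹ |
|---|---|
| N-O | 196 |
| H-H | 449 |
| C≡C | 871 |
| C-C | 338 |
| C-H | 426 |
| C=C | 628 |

Bonds broken (reactants):
  C≡C: 1 × 871 = 871
  C-C: 1 × 338 = 338
  C-H: 4 × 426 = 1704
  H-H: 1 × 449 = 449
  Σ(broken) = 3362 kJ
Bonds formed (products):
  C-C: 1 × 338 = 338
  C-H: 6 × 426 = 2556
  C=C: 1 × 628 = 628
  Σ(formed) = 3522 kJ
ΔH = Σ(broken) − Σ(formed) = 3362 − 3522 = −160 kJ

ΔH ≈ −160 kJ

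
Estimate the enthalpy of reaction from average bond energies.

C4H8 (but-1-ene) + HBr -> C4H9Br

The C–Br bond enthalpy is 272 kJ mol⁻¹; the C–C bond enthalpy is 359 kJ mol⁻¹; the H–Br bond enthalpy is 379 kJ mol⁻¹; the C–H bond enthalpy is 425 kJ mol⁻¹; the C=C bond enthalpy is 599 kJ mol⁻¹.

ΔH ≈ −78 kJ

Bonds broken (reactants):
  C–C: 2 × 359 = 718
  C–H: 8 × 425 = 3400
  C=C: 1 × 599 = 599
  H–Br: 1 × 379 = 379
  Σ(broken) = 5096 kJ
Bonds formed (products):
  C–Br: 1 × 272 = 272
  C–C: 3 × 359 = 1077
  C–H: 9 × 425 = 3825
  Σ(formed) = 5174 kJ
ΔH = Σ(broken) − Σ(formed) = 5096 − 5174 = −78 kJ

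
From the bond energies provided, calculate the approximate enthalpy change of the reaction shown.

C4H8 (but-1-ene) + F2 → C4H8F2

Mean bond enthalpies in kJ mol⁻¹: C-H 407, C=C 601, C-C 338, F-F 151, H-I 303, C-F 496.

Bonds broken (reactants):
  C-C: 2 × 338 = 676
  C-H: 8 × 407 = 3256
  C=C: 1 × 601 = 601
  F-F: 1 × 151 = 151
  Σ(broken) = 4684 kJ
Bonds formed (products):
  C-C: 3 × 338 = 1014
  C-F: 2 × 496 = 992
  C-H: 8 × 407 = 3256
  Σ(formed) = 5262 kJ
ΔH = Σ(broken) − Σ(formed) = 4684 − 5262 = −578 kJ

ΔH ≈ −578 kJ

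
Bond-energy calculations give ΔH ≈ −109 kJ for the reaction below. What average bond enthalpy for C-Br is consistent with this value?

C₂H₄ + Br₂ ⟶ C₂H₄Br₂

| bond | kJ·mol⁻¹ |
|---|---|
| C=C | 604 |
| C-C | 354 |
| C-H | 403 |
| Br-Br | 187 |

Let D be the C-Br bond energy.
Σ(broken) = 1×187 + 4×403 + 1×604 = 2403
Σ(formed) = 2×D + 1×354 + 4×403 = 1966 + 2D
ΔH = Σ(broken) − Σ(formed) = (2403) − (1966 + 2D) = +437 − 2D
Setting this equal to −109 kJ gives 2D = 546, so D = 273 kJ/mol.

D(C-Br) ≈ 273 kJ/mol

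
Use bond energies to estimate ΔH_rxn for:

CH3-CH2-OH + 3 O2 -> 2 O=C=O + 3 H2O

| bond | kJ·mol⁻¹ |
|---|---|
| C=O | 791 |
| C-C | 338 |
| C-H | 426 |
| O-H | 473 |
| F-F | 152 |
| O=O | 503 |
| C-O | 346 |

ΔH ≈ −1206 kJ

Bonds broken (reactants):
  C-C: 1 × 338 = 338
  C-H: 5 × 426 = 2130
  C-O: 1 × 346 = 346
  O-H: 1 × 473 = 473
  O=O: 3 × 503 = 1509
  Σ(broken) = 4796 kJ
Bonds formed (products):
  C=O: 4 × 791 = 3164
  O-H: 6 × 473 = 2838
  Σ(formed) = 6002 kJ
ΔH = Σ(broken) − Σ(formed) = 4796 − 6002 = −1206 kJ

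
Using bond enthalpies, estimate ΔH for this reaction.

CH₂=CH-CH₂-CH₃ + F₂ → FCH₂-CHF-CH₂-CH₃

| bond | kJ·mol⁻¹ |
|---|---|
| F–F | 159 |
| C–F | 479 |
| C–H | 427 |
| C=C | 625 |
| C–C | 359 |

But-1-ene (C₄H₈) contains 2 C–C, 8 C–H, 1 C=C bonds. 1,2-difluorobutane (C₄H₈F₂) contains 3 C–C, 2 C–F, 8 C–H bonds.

Bonds broken (reactants):
  C–C: 2 × 359 = 718
  C–H: 8 × 427 = 3416
  C=C: 1 × 625 = 625
  F–F: 1 × 159 = 159
  Σ(broken) = 4918 kJ
Bonds formed (products):
  C–C: 3 × 359 = 1077
  C–F: 2 × 479 = 958
  C–H: 8 × 427 = 3416
  Σ(formed) = 5451 kJ
ΔH = Σ(broken) − Σ(formed) = 4918 − 5451 = −533 kJ

ΔH ≈ −533 kJ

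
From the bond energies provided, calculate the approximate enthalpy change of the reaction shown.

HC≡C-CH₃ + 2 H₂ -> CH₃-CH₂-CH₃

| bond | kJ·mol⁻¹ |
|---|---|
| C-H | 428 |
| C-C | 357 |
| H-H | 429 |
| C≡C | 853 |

ΔH ≈ −358 kJ

Bonds broken (reactants):
  C≡C: 1 × 853 = 853
  C-C: 1 × 357 = 357
  C-H: 4 × 428 = 1712
  H-H: 2 × 429 = 858
  Σ(broken) = 3780 kJ
Bonds formed (products):
  C-C: 2 × 357 = 714
  C-H: 8 × 428 = 3424
  Σ(formed) = 4138 kJ
ΔH = Σ(broken) − Σ(formed) = 3780 − 4138 = −358 kJ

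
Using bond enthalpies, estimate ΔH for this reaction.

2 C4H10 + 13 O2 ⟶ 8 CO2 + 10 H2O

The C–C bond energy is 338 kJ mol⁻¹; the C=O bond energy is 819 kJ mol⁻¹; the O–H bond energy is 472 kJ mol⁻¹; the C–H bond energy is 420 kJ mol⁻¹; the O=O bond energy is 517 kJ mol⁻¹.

ΔH ≈ −5395 kJ

Bonds broken (reactants):
  C–C: 6 × 338 = 2028
  C–H: 20 × 420 = 8400
  O=O: 13 × 517 = 6721
  Σ(broken) = 17149 kJ
Bonds formed (products):
  C=O: 16 × 819 = 13104
  O–H: 20 × 472 = 9440
  Σ(formed) = 22544 kJ
ΔH = Σ(broken) − Σ(formed) = 17149 − 22544 = −5395 kJ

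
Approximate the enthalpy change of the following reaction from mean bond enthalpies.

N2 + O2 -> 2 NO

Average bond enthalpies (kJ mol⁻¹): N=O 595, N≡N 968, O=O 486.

Bonds broken (reactants):
  N≡N: 1 × 968 = 968
  O=O: 1 × 486 = 486
  Σ(broken) = 1454 kJ
Bonds formed (products):
  N=O: 2 × 595 = 1190
  Σ(formed) = 1190 kJ
ΔH = Σ(broken) − Σ(formed) = 1454 − 1190 = +264 kJ

ΔH ≈ +264 kJ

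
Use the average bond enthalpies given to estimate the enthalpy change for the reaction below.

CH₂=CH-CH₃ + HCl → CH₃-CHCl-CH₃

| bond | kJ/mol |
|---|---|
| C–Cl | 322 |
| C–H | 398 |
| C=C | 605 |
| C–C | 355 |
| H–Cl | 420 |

Bonds broken (reactants):
  C–C: 1 × 355 = 355
  C–H: 6 × 398 = 2388
  C=C: 1 × 605 = 605
  H–Cl: 1 × 420 = 420
  Σ(broken) = 3768 kJ
Bonds formed (products):
  C–C: 2 × 355 = 710
  C–Cl: 1 × 322 = 322
  C–H: 7 × 398 = 2786
  Σ(formed) = 3818 kJ
ΔH = Σ(broken) − Σ(formed) = 3768 − 3818 = −50 kJ

ΔH ≈ −50 kJ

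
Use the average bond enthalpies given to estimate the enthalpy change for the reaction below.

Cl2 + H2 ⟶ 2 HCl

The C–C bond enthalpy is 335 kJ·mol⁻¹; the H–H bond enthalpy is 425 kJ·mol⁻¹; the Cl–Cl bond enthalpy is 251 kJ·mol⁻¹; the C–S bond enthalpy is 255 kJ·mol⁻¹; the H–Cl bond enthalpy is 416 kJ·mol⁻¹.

ΔH ≈ −156 kJ

Bonds broken (reactants):
  Cl–Cl: 1 × 251 = 251
  H–H: 1 × 425 = 425
  Σ(broken) = 676 kJ
Bonds formed (products):
  H–Cl: 2 × 416 = 832
  Σ(formed) = 832 kJ
ΔH = Σ(broken) − Σ(formed) = 676 − 832 = −156 kJ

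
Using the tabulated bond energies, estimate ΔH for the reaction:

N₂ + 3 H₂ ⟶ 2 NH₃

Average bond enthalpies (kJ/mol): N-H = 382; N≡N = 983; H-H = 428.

ΔH ≈ −25 kJ

Bonds broken (reactants):
  H-H: 3 × 428 = 1284
  N≡N: 1 × 983 = 983
  Σ(broken) = 2267 kJ
Bonds formed (products):
  N-H: 6 × 382 = 2292
  Σ(formed) = 2292 kJ
ΔH = Σ(broken) − Σ(formed) = 2267 − 2292 = −25 kJ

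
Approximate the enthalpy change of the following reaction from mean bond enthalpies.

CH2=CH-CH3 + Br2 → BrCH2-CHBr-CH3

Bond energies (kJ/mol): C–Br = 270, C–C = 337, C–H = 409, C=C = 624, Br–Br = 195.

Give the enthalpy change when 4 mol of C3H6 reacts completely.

Bonds broken (reactants):
  Br–Br: 1 × 195 = 195
  C–C: 1 × 337 = 337
  C–H: 6 × 409 = 2454
  C=C: 1 × 624 = 624
  Σ(broken) = 3610 kJ
Bonds formed (products):
  C–Br: 2 × 270 = 540
  C–C: 2 × 337 = 674
  C–H: 6 × 409 = 2454
  Σ(formed) = 3668 kJ
ΔH = Σ(broken) − Σ(formed) = 3610 − 3668 = −58 kJ
For 4× the reaction as written: 4 × (−58) = −232 kJ

ΔH = −232 kJ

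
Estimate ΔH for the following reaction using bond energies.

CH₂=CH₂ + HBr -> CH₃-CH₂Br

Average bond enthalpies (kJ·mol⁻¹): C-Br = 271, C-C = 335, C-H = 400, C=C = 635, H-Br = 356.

Bonds broken (reactants):
  C-H: 4 × 400 = 1600
  C=C: 1 × 635 = 635
  H-Br: 1 × 356 = 356
  Σ(broken) = 2591 kJ
Bonds formed (products):
  C-Br: 1 × 271 = 271
  C-C: 1 × 335 = 335
  C-H: 5 × 400 = 2000
  Σ(formed) = 2606 kJ
ΔH = Σ(broken) − Σ(formed) = 2591 − 2606 = −15 kJ

ΔH ≈ −15 kJ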